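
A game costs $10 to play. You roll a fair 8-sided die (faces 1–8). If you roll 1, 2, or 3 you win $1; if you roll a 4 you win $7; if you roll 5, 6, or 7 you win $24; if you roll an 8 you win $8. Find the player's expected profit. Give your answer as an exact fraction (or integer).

E[payout] = (3/8)·1 + (1/8)·7 + (1/8)·8 + (3/8)·24 = 45/4
Expected profit = 45/4 − 10 = 5/4

5/4 dollars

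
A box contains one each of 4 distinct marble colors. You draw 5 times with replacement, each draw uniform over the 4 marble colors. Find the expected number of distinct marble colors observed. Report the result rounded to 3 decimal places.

Let Xⱼ=1 if type j appears at least once. P(Xⱼ=1) = 1 − ((4−1)/4)^5 = 781/1024.
E[#distinct] = 4·781/1024 = 781/256.
≈ 3.051

3.051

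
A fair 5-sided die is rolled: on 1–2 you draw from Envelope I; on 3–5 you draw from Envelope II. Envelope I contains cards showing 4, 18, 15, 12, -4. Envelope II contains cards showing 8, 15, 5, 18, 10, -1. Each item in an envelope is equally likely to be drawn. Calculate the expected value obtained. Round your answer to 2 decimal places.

9.10

E[X | Envelope I] = (4 + 18 + 15 + 12 − 4)/5 = 9
E[X | Envelope II] = (8 + 15 + 5 + 18 + 10 − 1)/6 = 55/6
E[X] = (2/5)·9 + (3/5)·55/6 = 91/10 ≈ 9.10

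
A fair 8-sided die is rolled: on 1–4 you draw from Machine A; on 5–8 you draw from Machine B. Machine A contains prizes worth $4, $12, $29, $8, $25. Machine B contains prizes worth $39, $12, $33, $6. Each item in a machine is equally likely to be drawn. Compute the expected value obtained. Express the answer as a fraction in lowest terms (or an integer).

E[X | Machine A] = (4 + 12 + 29 + 8 + 25)/5 = 78/5
E[X | Machine B] = (39 + 12 + 33 + 6)/4 = 45/2
E[X] = (1/2)·78/5 + (1/2)·45/2 = 381/20

381/20 dollars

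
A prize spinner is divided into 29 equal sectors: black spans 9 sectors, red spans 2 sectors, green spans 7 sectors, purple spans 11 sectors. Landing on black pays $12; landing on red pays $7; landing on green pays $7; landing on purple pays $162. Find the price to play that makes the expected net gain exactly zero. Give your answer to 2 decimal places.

$67.34

E[payout] = (9/29)·12 + (2/29)·7 + (7/29)·7 + (11/29)·162 = 1953/29
Fair fee = E[payout] = 1953/29 ≈ $67.34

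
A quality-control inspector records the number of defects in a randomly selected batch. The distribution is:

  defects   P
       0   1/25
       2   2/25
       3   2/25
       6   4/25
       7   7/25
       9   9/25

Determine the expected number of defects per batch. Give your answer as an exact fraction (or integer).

164/25

E[X] = (1/25)·0 + (2/25)·2 + (2/25)·3 + (4/25)·6 + (7/25)·7 + (9/25)·9
     = 164/25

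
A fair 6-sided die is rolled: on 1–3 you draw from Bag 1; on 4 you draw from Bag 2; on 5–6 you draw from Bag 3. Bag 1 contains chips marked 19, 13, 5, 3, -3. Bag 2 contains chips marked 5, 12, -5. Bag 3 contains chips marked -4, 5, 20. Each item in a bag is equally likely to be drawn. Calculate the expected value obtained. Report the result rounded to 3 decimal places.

6.700

E[X | Bag 1] = (19 + 13 + 5 + 3 − 3)/5 = 37/5
E[X | Bag 2] = (5 + 12 − 5)/3 = 4
E[X | Bag 3] = (-4 + 5 + 20)/3 = 7
E[X] = (1/2)·37/5 + (1/6)·4 + (1/3)·7 = 67/10 ≈ 6.700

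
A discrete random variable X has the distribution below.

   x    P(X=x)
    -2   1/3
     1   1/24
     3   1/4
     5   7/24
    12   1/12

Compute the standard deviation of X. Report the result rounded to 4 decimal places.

E[X] = 31/12, E[X²] = 275/12
Var(X) = E[X²] − (E[X])² = 275/12 − 961/144 = 2339/144
SD(X) = √(2339/144) ≈ 4.0303

4.0303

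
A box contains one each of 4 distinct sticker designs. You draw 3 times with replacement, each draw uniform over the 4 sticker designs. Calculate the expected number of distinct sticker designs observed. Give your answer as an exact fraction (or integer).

37/16

Let Xⱼ=1 if type j appears at least once. P(Xⱼ=1) = 1 − ((4−1)/4)^3 = 37/64.
E[#distinct] = 4·37/64 = 37/16.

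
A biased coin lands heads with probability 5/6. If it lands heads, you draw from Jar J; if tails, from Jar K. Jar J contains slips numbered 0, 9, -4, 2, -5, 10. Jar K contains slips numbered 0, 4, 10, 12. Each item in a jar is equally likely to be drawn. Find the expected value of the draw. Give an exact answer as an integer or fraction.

E[X | Jar J] = (0 + 9 − 4 + 2 − 5 + 10)/6 = 2
E[X | Jar K] = (0 + 4 + 10 + 12)/4 = 13/2
E[X] = (5/6)·2 + (1/6)·13/2 = 11/4

11/4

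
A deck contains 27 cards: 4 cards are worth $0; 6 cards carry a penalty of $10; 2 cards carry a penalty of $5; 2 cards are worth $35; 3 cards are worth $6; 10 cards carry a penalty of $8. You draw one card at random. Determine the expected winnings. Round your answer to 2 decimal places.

-$2.30

E[payout] = (4/27)·0 + (6/27)·(-10) + (2/27)·(-5) + (2/27)·35 + (3/27)·6 + (10/27)·(-8) = -62/27
≈ -$2.30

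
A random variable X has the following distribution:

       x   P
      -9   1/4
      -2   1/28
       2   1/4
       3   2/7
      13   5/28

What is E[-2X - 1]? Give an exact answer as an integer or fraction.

-26/7

E[-2x-1] = (1/4)·17 + (1/28)·3 + (1/4)·(-5) + (2/7)·(-7) + (5/28)·(-27)
     = -26/7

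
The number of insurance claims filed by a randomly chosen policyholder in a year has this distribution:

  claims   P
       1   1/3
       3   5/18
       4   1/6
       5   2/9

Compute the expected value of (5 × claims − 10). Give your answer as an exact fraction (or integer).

E[5x-10] = (1/3)·(-5) + (5/18)·5 + (1/6)·10 + (2/9)·15
     = 85/18

85/18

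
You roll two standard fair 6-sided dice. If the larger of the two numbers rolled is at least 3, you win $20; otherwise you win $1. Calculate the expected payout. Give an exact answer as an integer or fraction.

161/9 dollars

E[payout] = (1/9)·1 + (8/9)·20 = 161/9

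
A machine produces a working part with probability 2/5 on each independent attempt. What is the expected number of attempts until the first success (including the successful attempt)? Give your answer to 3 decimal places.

2.500

For a geometric distribution, E[trials] = 1/p = 1/(2/5) = 5/2.
≈ 2.500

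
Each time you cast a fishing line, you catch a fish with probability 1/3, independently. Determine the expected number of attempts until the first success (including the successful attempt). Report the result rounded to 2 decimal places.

For a geometric distribution, E[trials] = 1/p = 1/(1/3) = 3.
≈ 3.00

3.00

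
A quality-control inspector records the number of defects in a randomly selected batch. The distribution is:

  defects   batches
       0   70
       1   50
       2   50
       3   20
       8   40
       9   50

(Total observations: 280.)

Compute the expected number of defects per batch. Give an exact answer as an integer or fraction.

Total = 280, so P(defects=0) = 70/280, etc.
E[X] = (1/4)·0 + (5/28)·1 + (5/28)·2 + (1/14)·3 + (1/7)·8 + (5/28)·9
     = 7/2

7/2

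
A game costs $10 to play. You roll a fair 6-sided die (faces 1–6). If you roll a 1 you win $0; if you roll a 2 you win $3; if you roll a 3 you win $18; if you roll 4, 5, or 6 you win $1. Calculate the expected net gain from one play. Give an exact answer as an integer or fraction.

E[payout] = (1/6)·0 + (1/2)·1 + (1/6)·3 + (1/6)·18 = 4
Expected profit = 4 − 10 = -6

-$6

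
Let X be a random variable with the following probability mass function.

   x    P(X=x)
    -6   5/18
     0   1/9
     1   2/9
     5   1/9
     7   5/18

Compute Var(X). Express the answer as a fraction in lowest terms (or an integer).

8261/324

E[X] = (5/18)·(-6) + (1/9)·0 + (2/9)·1 + (1/9)·5 + (5/18)·7 = 19/18
E[X²] = (5/18)·36 + (1/9)·0 + (2/9)·1 + (1/9)·25 + (5/18)·49 = 479/18
Var(X) = 479/18 − (19/18)² = 8261/324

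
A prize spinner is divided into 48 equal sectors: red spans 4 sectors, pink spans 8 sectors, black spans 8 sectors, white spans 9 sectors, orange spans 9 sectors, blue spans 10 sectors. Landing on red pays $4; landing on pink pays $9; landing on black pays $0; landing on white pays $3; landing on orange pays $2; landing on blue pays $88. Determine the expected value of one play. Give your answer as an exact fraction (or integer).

1013/48 dollars

E[payout] = (4/48)·4 + (8/48)·9 + (8/48)·0 + (9/48)·3 + (9/48)·2 + (10/48)·88 = 1013/48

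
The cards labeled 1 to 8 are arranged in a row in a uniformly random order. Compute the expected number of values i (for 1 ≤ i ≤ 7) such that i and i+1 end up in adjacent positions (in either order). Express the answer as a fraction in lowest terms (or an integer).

For each i ∈ {1,…,7}, let Xᵢ = 1 if i and i+1 are adjacent. P(Xᵢ=1) = 2·(8−1)!/8! = 2/8.
By linearity, E[ΣXᵢ] = (7)·(2/8) = 7/4.

7/4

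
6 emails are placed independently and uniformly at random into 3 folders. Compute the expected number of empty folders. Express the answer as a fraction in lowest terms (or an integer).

Let Xⱼ=1 if folder j is empty. P(Xⱼ=1) = ((3-1)/3)^6 = 64/729.
By linearity, E[#empty] = 3·64/729 = 64/243.

64/243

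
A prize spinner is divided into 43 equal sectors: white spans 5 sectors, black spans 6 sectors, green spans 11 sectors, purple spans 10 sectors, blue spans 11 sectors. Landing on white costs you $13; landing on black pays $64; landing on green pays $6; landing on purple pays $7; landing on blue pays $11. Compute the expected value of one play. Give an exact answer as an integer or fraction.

576/43 dollars

E[payout] = (5/43)·(-13) + (6/43)·64 + (11/43)·6 + (10/43)·7 + (11/43)·11 = 576/43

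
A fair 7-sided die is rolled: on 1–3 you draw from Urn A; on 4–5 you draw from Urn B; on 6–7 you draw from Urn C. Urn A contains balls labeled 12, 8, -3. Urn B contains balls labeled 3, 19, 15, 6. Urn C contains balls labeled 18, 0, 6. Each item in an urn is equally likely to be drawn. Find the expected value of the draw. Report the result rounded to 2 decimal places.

E[X | Urn A] = (12 + 8 − 3)/3 = 17/3
E[X | Urn B] = (3 + 19 + 15 + 6)/4 = 43/4
E[X | Urn C] = (18 + 0 + 6)/3 = 8
E[X] = (3/7)·17/3 + (2/7)·43/4 + (2/7)·8 = 109/14 ≈ 7.79

7.79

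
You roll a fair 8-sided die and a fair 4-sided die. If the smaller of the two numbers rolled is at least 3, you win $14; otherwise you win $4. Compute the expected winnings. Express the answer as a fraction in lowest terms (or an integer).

31/4 dollars

E[payout] = (5/8)·4 + (3/8)·14 = 31/4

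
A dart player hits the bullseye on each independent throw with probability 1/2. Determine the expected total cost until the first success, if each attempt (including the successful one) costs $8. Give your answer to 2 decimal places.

E[#attempts] = 1/p = 2; E[cost] = 8·2 = 16.
≈ 16.00

$16.00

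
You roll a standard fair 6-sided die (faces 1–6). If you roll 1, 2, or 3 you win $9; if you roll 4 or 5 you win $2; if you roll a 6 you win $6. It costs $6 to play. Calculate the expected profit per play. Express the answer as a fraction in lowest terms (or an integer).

1/6 dollars

E[payout] = (1/3)·2 + (1/6)·6 + (1/2)·9 = 37/6
Expected profit = 37/6 − 6 = 1/6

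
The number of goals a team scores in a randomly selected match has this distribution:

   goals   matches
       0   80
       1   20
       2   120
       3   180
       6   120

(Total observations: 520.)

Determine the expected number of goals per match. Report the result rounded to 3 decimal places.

2.923

Total = 520, so P(goals=0) = 80/520, etc.
E[X] = (2/13)·0 + (1/26)·1 + (3/13)·2 + (9/26)·3 + (3/13)·6
     = 38/13 ≈ 2.923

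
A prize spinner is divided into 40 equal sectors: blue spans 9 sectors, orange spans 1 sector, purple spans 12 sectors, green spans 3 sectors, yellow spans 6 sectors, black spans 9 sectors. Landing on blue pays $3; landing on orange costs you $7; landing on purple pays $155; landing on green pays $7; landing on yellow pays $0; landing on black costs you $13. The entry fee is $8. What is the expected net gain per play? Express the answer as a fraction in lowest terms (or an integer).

E[payout] = (9/40)·3 + (1/40)·(-7) + (12/40)·155 + (3/40)·7 + (6/40)·0 + (9/40)·(-13) = 223/5
Expected profit = 223/5 − 8 = 183/5

183/5 dollars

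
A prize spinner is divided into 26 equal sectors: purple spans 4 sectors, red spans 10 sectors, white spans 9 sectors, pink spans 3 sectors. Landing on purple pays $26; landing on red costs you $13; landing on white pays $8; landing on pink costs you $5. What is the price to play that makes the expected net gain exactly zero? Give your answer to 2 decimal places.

E[payout] = (4/26)·26 + (10/26)·(-13) + (9/26)·8 + (3/26)·(-5) = 31/26
Fair fee = E[payout] = 31/26 ≈ $1.19

$1.19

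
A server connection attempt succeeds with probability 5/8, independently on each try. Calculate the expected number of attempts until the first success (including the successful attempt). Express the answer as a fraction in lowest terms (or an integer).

For a geometric distribution, E[trials] = 1/p = 1/(5/8) = 8/5.

8/5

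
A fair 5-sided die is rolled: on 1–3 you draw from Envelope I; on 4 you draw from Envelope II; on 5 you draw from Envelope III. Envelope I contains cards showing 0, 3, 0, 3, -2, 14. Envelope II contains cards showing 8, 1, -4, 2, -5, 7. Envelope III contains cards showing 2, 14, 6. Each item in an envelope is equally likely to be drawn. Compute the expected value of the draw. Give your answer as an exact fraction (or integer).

107/30

E[X | Envelope I] = (0 + 3 + 0 + 3 − 2 + 14)/6 = 3
E[X | Envelope II] = (8 + 1 − 4 + 2 − 5 + 7)/6 = 3/2
E[X | Envelope III] = (2 + 14 + 6)/3 = 22/3
E[X] = (3/5)·3 + (1/5)·3/2 + (1/5)·22/3 = 107/30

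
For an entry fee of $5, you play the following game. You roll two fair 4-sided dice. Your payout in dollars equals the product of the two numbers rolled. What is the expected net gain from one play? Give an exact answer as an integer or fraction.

5/4 dollars

Distribution of the product of the two numbers rolled: 1 w.p. 1/16, 2 w.p. 1/8, 3 w.p. 1/8, 4 w.p. 3/16, 6 w.p. 1/8, 8 w.p. 1/8, …
E[payout] = (1/16)·1 + (1/8)·2 + (1/8)·3 + (3/16)·4 + (1/8)·6 + (1/8)·8 + (1/16)·9 + (1/8)·12 + (1/16)·16 = 25/4
Expected profit = 25/4 − 5 = 5/4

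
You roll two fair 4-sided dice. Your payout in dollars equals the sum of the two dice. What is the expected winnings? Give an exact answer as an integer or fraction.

$5

Distribution of the sum of the two dice: 2 w.p. 1/16, 3 w.p. 1/8, 4 w.p. 3/16, 5 w.p. 1/4, 6 w.p. 3/16, 7 w.p. 1/8, …
E[payout] = (1/16)·2 + (1/8)·3 + (3/16)·4 + (1/4)·5 + (3/16)·6 + (1/8)·7 + (1/16)·8 = 5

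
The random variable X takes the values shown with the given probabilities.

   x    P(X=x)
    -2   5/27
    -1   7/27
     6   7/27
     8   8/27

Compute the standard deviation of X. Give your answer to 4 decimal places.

4.2931

E[X] = 89/27, E[X²] = 791/27
Var(X) = E[X²] − (E[X])² = 791/27 − 7921/729 = 13436/729
SD(X) = √(13436/729) ≈ 4.2931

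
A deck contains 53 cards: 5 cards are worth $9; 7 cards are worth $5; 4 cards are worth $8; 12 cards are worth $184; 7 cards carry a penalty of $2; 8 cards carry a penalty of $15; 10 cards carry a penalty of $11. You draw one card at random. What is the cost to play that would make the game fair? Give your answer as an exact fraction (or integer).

E[payout] = (5/53)·9 + (7/53)·5 + (4/53)·8 + (12/53)·184 + (7/53)·(-2) + (8/53)·(-15) + (10/53)·(-11) = 2076/53
Fair fee = E[payout] = 2076/53

2076/53 dollars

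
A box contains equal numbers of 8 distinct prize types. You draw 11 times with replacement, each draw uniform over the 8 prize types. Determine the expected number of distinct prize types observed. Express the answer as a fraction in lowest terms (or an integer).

Let Xⱼ=1 if type j appears at least once. P(Xⱼ=1) = 1 − ((8−1)/8)^11 = 6612607849/8589934592.
E[#distinct] = 8·6612607849/8589934592 = 6612607849/1073741824.

6612607849/1073741824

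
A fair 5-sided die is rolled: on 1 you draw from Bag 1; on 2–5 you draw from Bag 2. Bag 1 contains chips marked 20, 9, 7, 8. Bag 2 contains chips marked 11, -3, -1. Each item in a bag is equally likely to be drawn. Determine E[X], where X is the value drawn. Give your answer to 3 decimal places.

4.067

E[X | Bag 1] = (20 + 9 + 7 + 8)/4 = 11
E[X | Bag 2] = (11 − 3 − 1)/3 = 7/3
E[X] = (1/5)·11 + (4/5)·7/3 = 61/15 ≈ 4.067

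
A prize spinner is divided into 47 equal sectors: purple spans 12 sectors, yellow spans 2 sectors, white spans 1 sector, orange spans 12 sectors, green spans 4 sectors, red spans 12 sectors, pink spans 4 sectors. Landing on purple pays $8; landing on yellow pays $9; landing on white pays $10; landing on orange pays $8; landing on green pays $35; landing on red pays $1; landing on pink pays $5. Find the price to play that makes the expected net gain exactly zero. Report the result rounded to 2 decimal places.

$8.34

E[payout] = (12/47)·8 + (2/47)·9 + (1/47)·10 + (12/47)·8 + (4/47)·35 + (12/47)·1 + (4/47)·5 = 392/47
Fair fee = E[payout] = 392/47 ≈ $8.34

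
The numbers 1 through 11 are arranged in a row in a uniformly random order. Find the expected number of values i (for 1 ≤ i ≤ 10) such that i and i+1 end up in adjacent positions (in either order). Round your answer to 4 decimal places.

For each i ∈ {1,…,10}, let Xᵢ = 1 if i and i+1 are adjacent. P(Xᵢ=1) = 2·(11−1)!/11! = 2/11.
By linearity, E[ΣXᵢ] = (10)·(2/11) = 20/11.
≈ 1.8182

1.8182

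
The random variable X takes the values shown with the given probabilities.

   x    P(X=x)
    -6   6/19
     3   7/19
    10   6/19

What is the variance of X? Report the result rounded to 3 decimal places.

E[X] = (6/19)·(-6) + (7/19)·3 + (6/19)·10 = 45/19
E[X²] = (6/19)·36 + (7/19)·9 + (6/19)·100 = 879/19
Var(X) = 879/19 − (45/19)² = 14676/361 ≈ 40.654

40.654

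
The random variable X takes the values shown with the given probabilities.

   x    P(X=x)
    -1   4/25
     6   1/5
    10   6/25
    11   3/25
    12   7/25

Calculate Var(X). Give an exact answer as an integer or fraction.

E[X] = (4/25)·(-1) + (1/5)·6 + (6/25)·10 + (3/25)·11 + (7/25)·12 = 203/25
E[X²] = (4/25)·1 + (1/5)·36 + (6/25)·100 + (3/25)·121 + (7/25)·144 = 431/5
Var(X) = 431/5 − (203/25)² = 12666/625

12666/625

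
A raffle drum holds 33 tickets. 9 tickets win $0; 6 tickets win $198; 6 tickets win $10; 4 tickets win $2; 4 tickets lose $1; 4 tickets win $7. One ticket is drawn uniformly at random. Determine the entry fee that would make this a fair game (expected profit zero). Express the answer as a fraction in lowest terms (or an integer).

E[payout] = (9/33)·0 + (6/33)·198 + (6/33)·10 + (4/33)·2 + (4/33)·(-1) + (4/33)·7 = 1280/33
Fair fee = E[payout] = 1280/33

1280/33 dollars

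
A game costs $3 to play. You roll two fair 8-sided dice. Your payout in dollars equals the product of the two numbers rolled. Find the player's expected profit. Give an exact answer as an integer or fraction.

69/4 dollars

Distribution of the product of the two numbers rolled: 1 w.p. 1/64, 2 w.p. 1/32, 3 w.p. 1/32, 4 w.p. 3/64, 5 w.p. 1/32, 6 w.p. 1/16, …
E[payout] = (1/64)·1 + (1/32)·2 + (1/32)·3 + (3/64)·4 + (1/32)·5 + (1/16)·6 + (1/32)·7 + (1/16)·8 + (1/64)·9 + (1/32)·10 + (1/16)·12 + (1/32)·14 + (1/32)·15 + (3/64)·16 + (1/32)·18 + (1/32)·20 + (1/32)·21 + (1/16)·24 + (1/64)·25 + (1/32)·28 + (1/32)·30 + (1/32)·32 + (1/32)·35 + (1/64)·36 + (1/32)·40 + (1/32)·42 + (1/32)·48 + (1/64)·49 + (1/32)·56 + (1/64)·64 = 81/4
Expected profit = 81/4 − 3 = 69/4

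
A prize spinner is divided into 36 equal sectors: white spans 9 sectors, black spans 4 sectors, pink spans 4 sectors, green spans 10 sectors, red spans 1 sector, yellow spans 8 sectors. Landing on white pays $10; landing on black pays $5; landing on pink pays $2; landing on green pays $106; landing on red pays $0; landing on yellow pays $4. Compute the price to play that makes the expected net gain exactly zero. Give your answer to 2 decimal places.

$33.61

E[payout] = (9/36)·10 + (4/36)·5 + (4/36)·2 + (10/36)·106 + (1/36)·0 + (8/36)·4 = 605/18
Fair fee = E[payout] = 605/18 ≈ $33.61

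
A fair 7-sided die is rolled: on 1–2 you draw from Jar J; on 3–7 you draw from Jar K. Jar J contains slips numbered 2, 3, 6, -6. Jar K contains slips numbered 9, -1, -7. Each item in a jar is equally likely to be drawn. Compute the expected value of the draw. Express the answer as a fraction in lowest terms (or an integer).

E[X | Jar J] = (2 + 3 + 6 − 6)/4 = 5/4
E[X | Jar K] = (9 − 1 − 7)/3 = 1/3
E[X] = (2/7)·5/4 + (5/7)·1/3 = 25/42

25/42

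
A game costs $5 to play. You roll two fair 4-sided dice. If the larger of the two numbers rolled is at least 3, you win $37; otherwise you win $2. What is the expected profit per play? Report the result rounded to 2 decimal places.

$23.25

E[payout] = (1/4)·2 + (3/4)·37 = 113/4
Expected profit = 113/4 − 5 = 93/4 ≈ $23.25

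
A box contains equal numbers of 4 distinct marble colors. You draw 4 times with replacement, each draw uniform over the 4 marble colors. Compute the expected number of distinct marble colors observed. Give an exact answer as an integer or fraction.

Let Xⱼ=1 if type j appears at least once. P(Xⱼ=1) = 1 − ((4−1)/4)^4 = 175/256.
E[#distinct] = 4·175/256 = 175/64.

175/64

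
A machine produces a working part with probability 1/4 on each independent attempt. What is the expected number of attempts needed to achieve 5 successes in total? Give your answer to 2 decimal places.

20.00

By linearity (sum of 5 independent geometric waits), E[trials] = 5/p = 5/(1/4) = 20.
≈ 20.00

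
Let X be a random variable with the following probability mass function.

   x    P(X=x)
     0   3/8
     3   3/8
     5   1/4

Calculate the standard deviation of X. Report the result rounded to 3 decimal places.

E[X] = 19/8, E[X²] = 77/8
Var(X) = E[X²] − (E[X])² = 77/8 − 361/64 = 255/64
SD(X) = √(255/64) ≈ 1.996

1.996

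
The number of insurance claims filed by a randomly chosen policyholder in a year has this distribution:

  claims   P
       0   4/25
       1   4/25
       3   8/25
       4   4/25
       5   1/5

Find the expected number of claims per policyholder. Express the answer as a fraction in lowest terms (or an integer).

E[X] = (4/25)·0 + (4/25)·1 + (8/25)·3 + (4/25)·4 + (1/5)·5
     = 69/25

69/25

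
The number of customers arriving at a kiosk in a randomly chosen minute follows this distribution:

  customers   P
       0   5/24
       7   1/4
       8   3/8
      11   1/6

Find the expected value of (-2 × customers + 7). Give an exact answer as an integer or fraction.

E[-2x+7] = (5/24)·7 + (1/4)·(-7) + (3/8)·(-9) + (1/6)·(-15)
     = -37/6

-37/6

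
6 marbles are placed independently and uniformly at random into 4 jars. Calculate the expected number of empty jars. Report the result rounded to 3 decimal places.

Let Xⱼ=1 if jar j is empty. P(Xⱼ=1) = ((4-1)/4)^6 = 729/4096.
By linearity, E[#empty] = 4·729/4096 = 729/1024.
≈ 0.712

0.712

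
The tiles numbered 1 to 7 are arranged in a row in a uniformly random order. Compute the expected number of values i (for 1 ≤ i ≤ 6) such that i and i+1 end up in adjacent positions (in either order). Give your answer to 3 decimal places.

1.714

For each i ∈ {1,…,6}, let Xᵢ = 1 if i and i+1 are adjacent. P(Xᵢ=1) = 2·(7−1)!/7! = 2/7.
By linearity, E[ΣXᵢ] = (6)·(2/7) = 12/7.
≈ 1.714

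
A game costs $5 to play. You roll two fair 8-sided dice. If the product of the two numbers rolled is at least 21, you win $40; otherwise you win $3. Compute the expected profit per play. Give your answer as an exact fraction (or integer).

417/32 dollars

E[payout] = (19/32)·3 + (13/32)·40 = 577/32
Expected profit = 577/32 − 5 = 417/32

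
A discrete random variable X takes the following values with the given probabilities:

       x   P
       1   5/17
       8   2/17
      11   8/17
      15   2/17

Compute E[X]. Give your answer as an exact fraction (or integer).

E[X] = (5/17)·1 + (2/17)·8 + (8/17)·11 + (2/17)·15
     = 139/17

139/17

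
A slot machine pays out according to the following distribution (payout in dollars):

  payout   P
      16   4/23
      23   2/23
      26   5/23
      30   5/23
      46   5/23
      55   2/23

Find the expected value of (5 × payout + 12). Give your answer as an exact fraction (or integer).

3926/23

E[5x+12] = (4/23)·92 + (2/23)·127 + (5/23)·142 + (5/23)·162 + (5/23)·242 + (2/23)·287
     = 3926/23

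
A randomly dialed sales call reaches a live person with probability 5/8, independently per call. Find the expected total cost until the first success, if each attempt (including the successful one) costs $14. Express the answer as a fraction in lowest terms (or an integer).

E[#attempts] = 1/p = 8/5; E[cost] = 14·8/5 = 112/5.

112/5 dollars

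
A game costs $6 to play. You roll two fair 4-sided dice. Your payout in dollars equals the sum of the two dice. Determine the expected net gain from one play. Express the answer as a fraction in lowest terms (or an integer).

-$1

Distribution of the sum of the two dice: 2 w.p. 1/16, 3 w.p. 1/8, 4 w.p. 3/16, 5 w.p. 1/4, 6 w.p. 3/16, 7 w.p. 1/8, …
E[payout] = (1/16)·2 + (1/8)·3 + (3/16)·4 + (1/4)·5 + (3/16)·6 + (1/8)·7 + (1/16)·8 = 5
Expected profit = 5 − 6 = -1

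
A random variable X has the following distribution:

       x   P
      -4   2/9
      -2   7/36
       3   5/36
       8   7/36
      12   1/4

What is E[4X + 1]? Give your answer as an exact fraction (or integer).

142/9

E[4x+1] = (2/9)·(-15) + (7/36)·(-7) + (5/36)·13 + (7/36)·33 + (1/4)·49
     = 142/9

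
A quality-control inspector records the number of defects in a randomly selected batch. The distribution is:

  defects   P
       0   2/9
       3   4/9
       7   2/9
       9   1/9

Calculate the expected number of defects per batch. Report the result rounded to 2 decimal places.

3.89

E[X] = (2/9)·0 + (4/9)·3 + (2/9)·7 + (1/9)·9
     = 35/9 ≈ 3.89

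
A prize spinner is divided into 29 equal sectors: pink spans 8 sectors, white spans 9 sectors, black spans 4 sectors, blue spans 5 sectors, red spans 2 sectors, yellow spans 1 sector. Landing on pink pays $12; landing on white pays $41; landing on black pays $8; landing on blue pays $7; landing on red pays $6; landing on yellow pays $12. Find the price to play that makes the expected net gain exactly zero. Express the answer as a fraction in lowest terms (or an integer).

E[payout] = (8/29)·12 + (9/29)·41 + (4/29)·8 + (5/29)·7 + (2/29)·6 + (1/29)·12 = 556/29
Fair fee = E[payout] = 556/29

556/29 dollars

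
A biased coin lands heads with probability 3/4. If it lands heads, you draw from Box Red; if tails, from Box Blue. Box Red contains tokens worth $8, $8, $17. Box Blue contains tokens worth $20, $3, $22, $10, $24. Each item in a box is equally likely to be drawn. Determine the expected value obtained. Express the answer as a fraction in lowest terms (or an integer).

E[X | Box Red] = (8 + 8 + 17)/3 = 11
E[X | Box Blue] = (20 + 3 + 22 + 10 + 24)/5 = 79/5
E[X] = (3/4)·11 + (1/4)·79/5 = 61/5

61/5 dollars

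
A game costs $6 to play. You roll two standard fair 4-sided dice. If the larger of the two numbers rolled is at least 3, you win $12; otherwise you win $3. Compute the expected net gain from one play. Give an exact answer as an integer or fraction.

15/4 dollars

E[payout] = (1/4)·3 + (3/4)·12 = 39/4
Expected profit = 39/4 − 6 = 15/4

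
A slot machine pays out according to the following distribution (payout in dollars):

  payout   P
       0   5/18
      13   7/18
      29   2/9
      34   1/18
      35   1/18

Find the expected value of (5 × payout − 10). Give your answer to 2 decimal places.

66.67

E[5x-10] = (5/18)·(-10) + (7/18)·55 + (2/9)·135 + (1/18)·160 + (1/18)·165
     = 200/3 ≈ 66.67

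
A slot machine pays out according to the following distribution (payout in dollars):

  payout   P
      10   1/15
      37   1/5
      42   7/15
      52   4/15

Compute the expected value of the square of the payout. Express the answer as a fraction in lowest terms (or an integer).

E[X²] = (1/15)·100 + (1/5)·1369 + (7/15)·1764 + (4/15)·2704
     = 27371/15

27371/15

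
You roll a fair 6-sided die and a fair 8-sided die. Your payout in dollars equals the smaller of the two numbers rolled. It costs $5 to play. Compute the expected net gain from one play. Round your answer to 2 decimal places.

-$2.23

Distribution of the smaller of the two numbers rolled: 1 w.p. 13/48, 2 w.p. 11/48, 3 w.p. 3/16, 4 w.p. 7/48, 5 w.p. 5/48, 6 w.p. 1/16
E[payout] = (13/48)·1 + (11/48)·2 + (3/16)·3 + (7/48)·4 + (5/48)·5 + (1/16)·6 = 133/48
Expected profit = 133/48 − 5 = -107/48 ≈ -$2.23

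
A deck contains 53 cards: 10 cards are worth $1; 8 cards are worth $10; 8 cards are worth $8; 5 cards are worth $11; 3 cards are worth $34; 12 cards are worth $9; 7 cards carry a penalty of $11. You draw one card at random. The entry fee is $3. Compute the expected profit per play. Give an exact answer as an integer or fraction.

183/53 dollars

E[payout] = (10/53)·1 + (8/53)·10 + (8/53)·8 + (5/53)·11 + (3/53)·34 + (12/53)·9 + (7/53)·(-11) = 342/53
Expected profit = 342/53 − 3 = 183/53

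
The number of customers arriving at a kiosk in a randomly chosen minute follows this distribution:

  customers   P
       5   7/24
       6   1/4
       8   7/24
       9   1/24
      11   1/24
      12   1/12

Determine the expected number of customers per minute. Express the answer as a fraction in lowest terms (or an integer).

E[X] = (7/24)·5 + (1/4)·6 + (7/24)·8 + (1/24)·9 + (1/24)·11 + (1/12)·12
     = 57/8

57/8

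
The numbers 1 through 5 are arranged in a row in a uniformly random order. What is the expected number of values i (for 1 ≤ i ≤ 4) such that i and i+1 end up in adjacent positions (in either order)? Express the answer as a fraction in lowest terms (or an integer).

For each i ∈ {1,…,4}, let Xᵢ = 1 if i and i+1 are adjacent. P(Xᵢ=1) = 2·(5−1)!/5! = 2/5.
By linearity, E[ΣXᵢ] = (4)·(2/5) = 8/5.

8/5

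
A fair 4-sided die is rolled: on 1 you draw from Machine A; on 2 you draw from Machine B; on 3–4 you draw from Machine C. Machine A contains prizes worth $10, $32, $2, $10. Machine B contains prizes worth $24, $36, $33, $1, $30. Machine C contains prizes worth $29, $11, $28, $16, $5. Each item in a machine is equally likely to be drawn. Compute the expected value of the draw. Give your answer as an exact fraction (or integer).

739/40 dollars

E[X | Machine A] = (10 + 32 + 2 + 10)/4 = 27/2
E[X | Machine B] = (24 + 36 + 33 + 1 + 30)/5 = 124/5
E[X | Machine C] = (29 + 11 + 28 + 16 + 5)/5 = 89/5
E[X] = (1/4)·27/2 + (1/4)·124/5 + (1/2)·89/5 = 739/40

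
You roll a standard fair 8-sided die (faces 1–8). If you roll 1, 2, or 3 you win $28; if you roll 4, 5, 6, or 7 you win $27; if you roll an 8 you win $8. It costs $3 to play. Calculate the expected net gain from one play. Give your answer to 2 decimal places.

E[payout] = (1/8)·8 + (1/2)·27 + (3/8)·28 = 25
Expected profit = 25 − 3 = 22 ≈ $22.00

$22.00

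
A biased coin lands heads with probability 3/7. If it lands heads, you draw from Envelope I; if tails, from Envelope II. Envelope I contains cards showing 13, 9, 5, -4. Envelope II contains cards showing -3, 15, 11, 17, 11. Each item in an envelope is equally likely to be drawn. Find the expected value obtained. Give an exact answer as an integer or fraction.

E[X | Envelope I] = (13 + 9 + 5 − 4)/4 = 23/4
E[X | Envelope II] = (-3 + 15 + 11 + 17 + 11)/5 = 51/5
E[X] = (3/7)·23/4 + (4/7)·51/5 = 1161/140

1161/140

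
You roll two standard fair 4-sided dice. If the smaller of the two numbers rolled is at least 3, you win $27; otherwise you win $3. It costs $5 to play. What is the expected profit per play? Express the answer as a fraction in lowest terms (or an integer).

E[payout] = (3/4)·3 + (1/4)·27 = 9
Expected profit = 9 − 5 = 4

$4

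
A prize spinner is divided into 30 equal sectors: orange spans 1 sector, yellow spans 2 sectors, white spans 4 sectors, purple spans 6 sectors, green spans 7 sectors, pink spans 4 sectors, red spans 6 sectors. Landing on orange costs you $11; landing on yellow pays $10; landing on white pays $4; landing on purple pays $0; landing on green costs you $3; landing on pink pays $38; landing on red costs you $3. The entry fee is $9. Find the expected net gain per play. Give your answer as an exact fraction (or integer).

E[payout] = (1/30)·(-11) + (2/30)·10 + (4/30)·4 + (6/30)·0 + (7/30)·(-3) + (4/30)·38 + (6/30)·(-3) = 23/5
Expected profit = 23/5 − 9 = -22/5

-22/5 dollars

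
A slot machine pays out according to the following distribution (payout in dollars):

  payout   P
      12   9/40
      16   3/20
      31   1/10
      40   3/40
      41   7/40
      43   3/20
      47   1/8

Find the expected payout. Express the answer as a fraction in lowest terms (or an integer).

307/10 dollars

E[X] = (9/40)·12 + (3/20)·16 + (1/10)·31 + (3/40)·40 + (7/40)·41 + (3/20)·43 + (1/8)·47
     = 307/10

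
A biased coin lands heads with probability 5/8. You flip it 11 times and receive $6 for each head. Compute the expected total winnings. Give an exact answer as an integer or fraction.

165/4 dollars

E[#heads] = 11·5/8 = 55/8 (linearity over flips).
E[winnings] = 6·55/8 = 165/4.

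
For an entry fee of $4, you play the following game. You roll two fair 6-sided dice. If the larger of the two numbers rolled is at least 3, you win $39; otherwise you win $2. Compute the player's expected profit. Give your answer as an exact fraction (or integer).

278/9 dollars

E[payout] = (1/9)·2 + (8/9)·39 = 314/9
Expected profit = 314/9 − 4 = 278/9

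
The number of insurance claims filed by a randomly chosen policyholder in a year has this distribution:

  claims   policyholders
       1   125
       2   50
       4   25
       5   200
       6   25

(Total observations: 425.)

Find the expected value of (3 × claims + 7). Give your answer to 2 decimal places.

Total = 425, so P(claims=1) = 125/425, etc.
E[3x+7] = (5/17)·10 + (2/17)·13 + (1/17)·19 + (8/17)·22 + (1/17)·25
     = 296/17 ≈ 17.41

17.41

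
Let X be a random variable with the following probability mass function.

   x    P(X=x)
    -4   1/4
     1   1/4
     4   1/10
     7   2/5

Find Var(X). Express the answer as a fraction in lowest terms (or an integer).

E[X] = (1/4)·(-4) + (1/4)·1 + (1/10)·4 + (2/5)·7 = 49/20
E[X²] = (1/4)·16 + (1/4)·1 + (1/10)·16 + (2/5)·49 = 509/20
Var(X) = 509/20 − (49/20)² = 7779/400

7779/400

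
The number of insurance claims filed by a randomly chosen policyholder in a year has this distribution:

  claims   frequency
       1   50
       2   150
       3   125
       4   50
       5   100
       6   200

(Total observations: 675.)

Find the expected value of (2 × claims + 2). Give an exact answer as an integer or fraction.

Total = 675, so P(claims=1) = 50/675, etc.
E[2x+2] = (2/27)·4 + (2/9)·6 + (5/27)·8 + (2/27)·10 + (4/27)·12 + (8/27)·14
     = 88/9

88/9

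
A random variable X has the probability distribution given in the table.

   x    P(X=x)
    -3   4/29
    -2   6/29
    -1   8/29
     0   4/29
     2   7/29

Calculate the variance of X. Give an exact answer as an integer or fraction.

2460/841

E[X] = (4/29)·(-3) + (6/29)·(-2) + (8/29)·(-1) + (4/29)·0 + (7/29)·2 = -18/29
E[X²] = (4/29)·9 + (6/29)·4 + (8/29)·1 + (4/29)·0 + (7/29)·4 = 96/29
Var(X) = 96/29 − (-18/29)² = 2460/841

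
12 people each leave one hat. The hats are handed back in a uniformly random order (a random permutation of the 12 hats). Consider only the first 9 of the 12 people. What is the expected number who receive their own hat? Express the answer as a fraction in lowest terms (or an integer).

3/4

Let Xᵢ = 1 if person i gets their own hat. For each i, P(Xᵢ=1) = 1/12.
By linearity of expectation, E[X₁+…+X_9] = 9·(1/12) = 3/4.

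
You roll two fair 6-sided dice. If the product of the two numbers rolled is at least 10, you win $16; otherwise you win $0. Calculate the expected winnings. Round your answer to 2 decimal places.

$8.44

E[payout] = (17/36)·0 + (19/36)·16 = 76/9
≈ $8.44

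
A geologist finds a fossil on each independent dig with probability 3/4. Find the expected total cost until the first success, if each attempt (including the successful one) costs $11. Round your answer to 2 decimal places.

$14.67

E[#attempts] = 1/p = 4/3; E[cost] = 11·4/3 = 44/3.
≈ 14.67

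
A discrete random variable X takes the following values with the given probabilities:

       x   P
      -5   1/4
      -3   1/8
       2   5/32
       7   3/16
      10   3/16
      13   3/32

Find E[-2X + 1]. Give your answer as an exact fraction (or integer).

-83/16

E[-2x+1] = (1/4)·11 + (1/8)·7 + (5/32)·(-3) + (3/16)·(-13) + (3/16)·(-19) + (3/32)·(-25)
     = -83/16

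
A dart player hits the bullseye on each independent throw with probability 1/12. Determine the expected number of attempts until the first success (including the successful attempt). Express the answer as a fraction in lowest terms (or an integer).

For a geometric distribution, E[trials] = 1/p = 1/(1/12) = 12.

12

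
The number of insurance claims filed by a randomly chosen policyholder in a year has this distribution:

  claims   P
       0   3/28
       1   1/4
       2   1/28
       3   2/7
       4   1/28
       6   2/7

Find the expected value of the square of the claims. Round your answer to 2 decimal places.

E[X²] = (3/28)·0 + (1/4)·1 + (1/28)·4 + (2/7)·9 + (1/28)·16 + (2/7)·36
     = 387/28 ≈ 13.82

13.82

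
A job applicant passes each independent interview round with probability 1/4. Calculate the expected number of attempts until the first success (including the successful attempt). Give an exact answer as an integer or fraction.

4

For a geometric distribution, E[trials] = 1/p = 1/(1/4) = 4.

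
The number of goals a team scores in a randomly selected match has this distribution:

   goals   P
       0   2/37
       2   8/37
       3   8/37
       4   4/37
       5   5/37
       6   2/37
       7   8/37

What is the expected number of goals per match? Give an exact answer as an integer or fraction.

149/37

E[X] = (2/37)·0 + (8/37)·2 + (8/37)·3 + (4/37)·4 + (5/37)·5 + (2/37)·6 + (8/37)·7
     = 149/37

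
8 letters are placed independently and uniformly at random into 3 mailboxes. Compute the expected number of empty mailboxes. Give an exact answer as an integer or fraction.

Let Xⱼ=1 if mailbox j is empty. P(Xⱼ=1) = ((3-1)/3)^8 = 256/6561.
By linearity, E[#empty] = 3·256/6561 = 256/2187.

256/2187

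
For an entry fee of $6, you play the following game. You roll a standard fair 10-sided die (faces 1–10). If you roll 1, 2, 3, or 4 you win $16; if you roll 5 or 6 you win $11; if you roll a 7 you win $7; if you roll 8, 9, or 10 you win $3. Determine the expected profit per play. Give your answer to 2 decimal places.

E[payout] = (3/10)·3 + (1/10)·7 + (1/5)·11 + (2/5)·16 = 51/5
Expected profit = 51/5 − 6 = 21/5 ≈ $4.20

$4.20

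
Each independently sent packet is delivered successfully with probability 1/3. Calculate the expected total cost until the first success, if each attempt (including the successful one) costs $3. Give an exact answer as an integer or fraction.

E[#attempts] = 1/p = 3; E[cost] = 3·3 = 9.

$9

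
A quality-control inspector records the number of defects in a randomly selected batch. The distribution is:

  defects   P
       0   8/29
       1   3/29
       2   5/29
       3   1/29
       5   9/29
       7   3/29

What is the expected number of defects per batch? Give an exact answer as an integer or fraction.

82/29

E[X] = (8/29)·0 + (3/29)·1 + (5/29)·2 + (1/29)·3 + (9/29)·5 + (3/29)·7
     = 82/29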